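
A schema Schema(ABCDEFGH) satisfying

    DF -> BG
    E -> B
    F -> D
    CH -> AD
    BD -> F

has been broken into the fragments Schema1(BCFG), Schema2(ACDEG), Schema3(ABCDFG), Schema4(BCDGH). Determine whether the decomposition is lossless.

Chase test. Columns are ABCDEFGH; row i has aⱼ where attribute j ∈ Schemai, else bᵢⱼ.
Initial tableau (one row per fragment):
  row 1: b11 a2 a3 b14 b15 a6 a7 b18
  row 2: a1 b22 a3 a4 a5 b26 a7 b28
  row 3: a1 a2 a3 a4 b35 a6 a7 b38
  row 4: b41 a2 a3 a4 b45 b46 a7 a8
Rows 1 and 3 agree on F; apply F→D and equate their D entries.
Rows 1 and 4 agree on BD; apply BD→F and equate their F entries.
No row becomes fully distinguished — the join is lossy.

No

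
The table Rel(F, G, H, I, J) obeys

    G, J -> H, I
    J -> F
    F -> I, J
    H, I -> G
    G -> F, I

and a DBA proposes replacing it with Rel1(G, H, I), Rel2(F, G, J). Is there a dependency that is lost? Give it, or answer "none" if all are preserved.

F -> I, J

Check F → I, J: no single fragment contains all of {F, I, J}, and the restricted closure of {F} across the fragments never reaches {I, J}.
G, J → H, I is preserved.
J → F is preserved.
H, I → G is preserved.
G → F, I is preserved.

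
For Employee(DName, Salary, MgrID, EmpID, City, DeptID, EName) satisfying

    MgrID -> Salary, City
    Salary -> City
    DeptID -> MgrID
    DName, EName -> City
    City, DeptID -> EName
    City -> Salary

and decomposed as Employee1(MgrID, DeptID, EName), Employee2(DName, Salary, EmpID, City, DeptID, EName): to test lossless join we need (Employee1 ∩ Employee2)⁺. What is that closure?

Salary, MgrID, City, DeptID, EName

Employee1 ∩ Employee2 = {DeptID, EName}.
DeptID → MgrID applies, adding MgrID
MgrID → Salary, City applies, adding Salary, City
Closure: {Salary, MgrID, City, DeptID, EName}.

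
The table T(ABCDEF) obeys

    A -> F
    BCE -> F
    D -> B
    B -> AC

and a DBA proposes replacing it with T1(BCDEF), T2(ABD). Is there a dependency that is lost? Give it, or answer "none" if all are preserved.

Check A → F: no single fragment contains all of {AF}, and the restricted closure of {A} across the fragments never reaches {F}.
BCE → F is preserved.
D → B is preserved.
B → AC is preserved.

A -> F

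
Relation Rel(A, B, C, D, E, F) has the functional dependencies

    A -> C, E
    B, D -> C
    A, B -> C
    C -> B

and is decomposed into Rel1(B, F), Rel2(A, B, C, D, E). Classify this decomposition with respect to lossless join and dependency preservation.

Lossless test: (B)⁺ = {B}, which is a superkey of neither fragment — lossy.
Dependency preservation: every FD's attributes lie within a single fragment, so each can be enforced locally — preserved.

lossy but dependency-preserving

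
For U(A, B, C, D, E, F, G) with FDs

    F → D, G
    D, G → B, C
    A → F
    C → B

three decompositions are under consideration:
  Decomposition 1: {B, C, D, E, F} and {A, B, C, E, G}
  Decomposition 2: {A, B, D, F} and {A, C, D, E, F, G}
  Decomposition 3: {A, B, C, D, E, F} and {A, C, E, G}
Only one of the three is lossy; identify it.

Decomposition 1: common = {B, C, E}, closure = {B, C, E} → lossy.
Decomposition 2: common = {A, D, F}, closure = {A, B, C, D, F, G} → lossless.
Decomposition 3: common = {A, C, E}, closure = {A, B, C, D, E, F, G} → lossless.

Decomposition 1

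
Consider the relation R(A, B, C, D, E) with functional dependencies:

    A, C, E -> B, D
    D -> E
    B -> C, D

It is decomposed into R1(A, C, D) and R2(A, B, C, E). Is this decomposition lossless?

Common attributes: R1 ∩ R2 = {A, C}.
No dependency enlarges {A, C}, so (A, C)⁺ = {A, C}.
The closure contains neither all of R1 = {A, C, D} nor all of R2 = {A, B, C, E}, so the common attributes are not a superkey of either fragment. The join is lossy.

No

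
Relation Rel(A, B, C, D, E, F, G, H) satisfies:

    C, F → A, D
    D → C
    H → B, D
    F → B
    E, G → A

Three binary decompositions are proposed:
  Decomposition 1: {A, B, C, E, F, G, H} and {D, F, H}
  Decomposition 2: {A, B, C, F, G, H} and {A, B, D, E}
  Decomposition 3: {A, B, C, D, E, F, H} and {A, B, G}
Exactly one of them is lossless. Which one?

Decomposition 1: common = {F, H}, closure = {A, B, C, D, F, H} → lossless.
Decomposition 2: common = {A, B}, closure = {A, B} → lossy.
Decomposition 3: common = {A, B}, closure = {A, B} → lossy.

Decomposition 1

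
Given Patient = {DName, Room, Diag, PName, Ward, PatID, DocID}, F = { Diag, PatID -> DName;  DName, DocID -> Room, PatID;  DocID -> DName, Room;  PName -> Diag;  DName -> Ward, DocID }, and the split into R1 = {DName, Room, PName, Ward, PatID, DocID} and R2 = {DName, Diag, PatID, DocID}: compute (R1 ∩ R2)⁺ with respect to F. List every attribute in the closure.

DName, Room, Ward, PatID, DocID

R1 ∩ R2 = {DName, PatID, DocID}.
DName, DocID → Room, PatID applies, adding Room
DName → Ward, DocID applies, adding Ward
Closure: {DName, Room, Ward, PatID, DocID}.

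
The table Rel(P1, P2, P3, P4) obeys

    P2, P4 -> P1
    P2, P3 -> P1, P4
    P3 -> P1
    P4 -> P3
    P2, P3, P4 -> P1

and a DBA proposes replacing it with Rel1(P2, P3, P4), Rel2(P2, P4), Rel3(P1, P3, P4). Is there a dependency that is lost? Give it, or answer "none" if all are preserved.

P2, P4 → P1: restricted closure across fragments reaches P1.
P2, P3 → P1, P4: restricted closure across fragments reaches P1, P4.
P3 → P1 lies within Rel3.
P4 → P3 lies within Rel1.
P2, P3, P4 → P1: restricted closure across fragments reaches P1.
Every dependency is enforceable on the fragments, so the decomposition is dependency-preserving.

none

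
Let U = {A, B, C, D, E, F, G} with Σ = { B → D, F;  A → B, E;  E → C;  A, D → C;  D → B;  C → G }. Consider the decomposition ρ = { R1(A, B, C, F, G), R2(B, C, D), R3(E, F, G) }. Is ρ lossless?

No

Chase test. Columns are A, B, C, D, E, F, G; row i has aⱼ where attribute j ∈ Ri, else bᵢⱼ.
Initial tableau (one row per fragment):
  row 1: a1 a2 a3 b14 b15 a6 a7
  row 2: b21 a2 a3 a4 b25 b26 b27
  row 3: b31 b32 b33 b34 a5 a6 a7
Rows 1 and 2 agree on B; apply B→D, F and equate their D, F entries.
Rows 1 and 2 agree on C; apply C→G and equate their G entries.
No row becomes fully distinguished — the join is lossy.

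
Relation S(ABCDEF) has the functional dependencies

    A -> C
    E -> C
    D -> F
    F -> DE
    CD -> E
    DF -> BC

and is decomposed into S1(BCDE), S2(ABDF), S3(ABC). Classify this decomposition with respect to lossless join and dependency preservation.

Lossless test (chase): Rows 2 and 3 agree on A; apply A→C and equate their C entries. Rows 1 and 2 agree on D; apply D→F and equate their F entries. Rows 1 and 2 agree on F; apply F→DE and equate their DE entries. Row 2 is now all distinguished symbols — the join is lossless.
Dependency preservation: F → DE; DF → BC are not contained in any single fragment, but the restricted closure of each left-hand side across the fragments still reaches the right-hand side; the remaining FDs each lie inside some fragment. All dependencies are preserved.

lossless and dependency-preserving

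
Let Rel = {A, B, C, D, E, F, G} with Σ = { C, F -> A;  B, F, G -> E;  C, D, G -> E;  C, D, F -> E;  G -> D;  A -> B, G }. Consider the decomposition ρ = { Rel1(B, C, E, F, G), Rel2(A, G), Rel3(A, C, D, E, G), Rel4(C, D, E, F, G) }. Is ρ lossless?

Chase test. Columns are A, B, C, D, E, F, G; row i has aⱼ where attribute j ∈ Reli, else bᵢⱼ.
Initial tableau (one row per fragment):
  row 1: b11 a2 a3 b14 a5 a6 a7
  row 2: a1 b22 b23 b24 b25 b26 a7
  row 3: a1 b32 a3 a4 a5 b36 a7
  row 4: b41 b42 a3 a4 a5 a6 a7
Rows 1 and 4 agree on C, F; apply C, F→A and equate their A entries.
Rows 1 and 2 agree on G; apply G→D and equate their D entries.
Rows 1 and 3 agree on G; apply G→D and equate their D entries.
Rows 1 and 4 agree on A; apply A→B, G and equate their B, G entries.
Rows 2 and 3 agree on A; apply A→B, G and equate their B, G entries.
No row becomes fully distinguished — the join is lossy.

No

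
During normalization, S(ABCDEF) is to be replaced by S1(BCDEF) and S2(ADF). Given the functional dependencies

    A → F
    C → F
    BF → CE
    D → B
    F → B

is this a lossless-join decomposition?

Yes

Common attributes: S1 ∩ S2 = {DF}.
Closure of {DF}: D → B applies, adding B; BF → CE applies, adding CE. So (DF)⁺ = {BCDEF}.
This closure contains every attribute of S1, so S1 ∩ S2 → S1. The join is lossless.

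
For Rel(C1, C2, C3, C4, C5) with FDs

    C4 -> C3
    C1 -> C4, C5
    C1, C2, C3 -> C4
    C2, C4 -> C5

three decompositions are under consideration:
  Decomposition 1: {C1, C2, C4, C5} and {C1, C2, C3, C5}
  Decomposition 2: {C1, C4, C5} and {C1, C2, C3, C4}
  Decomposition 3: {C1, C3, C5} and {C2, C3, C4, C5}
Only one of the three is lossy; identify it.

Decomposition 3

Decomposition 1: common = {C1, C2, C5}, closure = {C1, C2, C3, C4, C5} → lossless.
Decomposition 2: common = {C1, C4}, closure = {C1, C3, C4, C5} → lossless.
Decomposition 3: common = {C3, C5}, closure = {C3, C5} → lossy.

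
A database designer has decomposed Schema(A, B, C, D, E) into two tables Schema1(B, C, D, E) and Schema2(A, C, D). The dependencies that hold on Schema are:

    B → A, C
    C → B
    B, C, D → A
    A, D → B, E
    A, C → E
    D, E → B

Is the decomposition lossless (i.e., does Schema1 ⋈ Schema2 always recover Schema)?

Common attributes: Schema1 ∩ Schema2 = {C, D}.
Closure of {C, D}: C → B applies, adding B; B, C, D → A applies, adding A; A, D → B, E applies, adding E. So (C, D)⁺ = {A, B, C, D, E}.
This closure contains every attribute of Schema1, so Schema1 ∩ Schema2 → Schema1. The join is lossless.

Yes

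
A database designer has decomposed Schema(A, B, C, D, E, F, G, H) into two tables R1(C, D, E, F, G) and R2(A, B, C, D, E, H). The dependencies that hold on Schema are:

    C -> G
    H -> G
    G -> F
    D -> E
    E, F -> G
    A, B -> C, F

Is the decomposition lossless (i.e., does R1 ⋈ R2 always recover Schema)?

Common attributes: R1 ∩ R2 = {C, D, E}.
Closure of {C, D, E}: C → G applies, adding G; G → F applies, adding F. So (C, D, E)⁺ = {C, D, E, F, G}.
This closure contains every attribute of R1, so R1 ∩ R2 → R1. The join is lossless.

Yes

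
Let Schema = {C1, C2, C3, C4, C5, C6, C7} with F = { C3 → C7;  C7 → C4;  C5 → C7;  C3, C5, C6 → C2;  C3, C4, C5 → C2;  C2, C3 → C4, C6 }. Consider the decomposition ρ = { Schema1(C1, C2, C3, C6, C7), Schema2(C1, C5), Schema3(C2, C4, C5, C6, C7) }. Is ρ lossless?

No

Chase test. Columns are C1, C2, C3, C4, C5, C6, C7; row i has aⱼ where attribute j ∈ Schemai, else bᵢⱼ.
Initial tableau (one row per fragment):
  row 1: a1 a2 a3 b14 b15 a6 a7
  row 2: a1 b22 b23 b24 a5 b26 b27
  row 3: b31 a2 b33 a4 a5 a6 a7
Rows 1 and 3 agree on C7; apply C7→C4 and equate their C4 entries.
Rows 2 and 3 agree on C5; apply C5→C7 and equate their C7 entries.
Rows 1 and 2 agree on C7; apply C7→C4 and equate their C4 entries.
No row becomes fully distinguished — the join is lossy.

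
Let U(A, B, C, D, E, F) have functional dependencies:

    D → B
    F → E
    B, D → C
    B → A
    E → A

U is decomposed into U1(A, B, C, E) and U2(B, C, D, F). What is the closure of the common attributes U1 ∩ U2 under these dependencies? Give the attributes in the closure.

A, B, C

U1 ∩ U2 = {B, C}.
B → A applies, adding A
Closure: {A, B, C}.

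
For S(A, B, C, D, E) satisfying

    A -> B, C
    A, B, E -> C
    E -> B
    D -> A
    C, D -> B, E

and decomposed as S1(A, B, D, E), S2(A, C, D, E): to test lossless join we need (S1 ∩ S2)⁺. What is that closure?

S1 ∩ S2 = {A, D, E}.
A → B, C applies, adding B, C
Closure: {A, B, C, D, E}.

A, B, C, D, E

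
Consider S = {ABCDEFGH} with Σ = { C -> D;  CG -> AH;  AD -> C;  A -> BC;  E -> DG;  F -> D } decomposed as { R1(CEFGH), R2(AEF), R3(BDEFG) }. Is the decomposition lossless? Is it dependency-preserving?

lossy and not dependency-preserving

Lossless test (chase): Rows 1 and 2 agree on E; apply E→DG and equate their DG entries. Rows 1 and 3 agree on E; apply E→DG and equate their DG entries. No row becomes fully distinguished — the join is lossy.
Dependency preservation: the restricted closure of {C} across the fragments never reaches {D}, so C → D cannot be enforced without a join — not preserved.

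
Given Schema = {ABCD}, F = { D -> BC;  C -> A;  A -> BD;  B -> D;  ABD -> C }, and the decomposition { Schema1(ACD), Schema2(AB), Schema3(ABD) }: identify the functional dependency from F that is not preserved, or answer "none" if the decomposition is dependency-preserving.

D → BC: restricted closure across fragments reaches BC.
C → A lies within Schema1.
A → BD lies within Schema3.
B → D lies within Schema3.
ABD → C: restricted closure across fragments reaches C.
Every dependency is enforceable on the fragments, so the decomposition is dependency-preserving.

none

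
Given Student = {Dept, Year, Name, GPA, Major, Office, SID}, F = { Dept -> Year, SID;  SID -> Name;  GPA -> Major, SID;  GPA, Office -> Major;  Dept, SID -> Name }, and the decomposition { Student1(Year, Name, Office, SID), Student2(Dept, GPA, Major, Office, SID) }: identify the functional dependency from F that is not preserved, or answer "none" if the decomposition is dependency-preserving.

Dept -> Year, SID

Check Dept → Year, SID: no single fragment contains all of {Dept, Year, SID}, and the restricted closure of {Dept} across the fragments never reaches {Year, SID}.
SID → Name is preserved.
GPA → Major, SID is preserved.
GPA, Office → Major is preserved.
Dept, SID → Name is preserved.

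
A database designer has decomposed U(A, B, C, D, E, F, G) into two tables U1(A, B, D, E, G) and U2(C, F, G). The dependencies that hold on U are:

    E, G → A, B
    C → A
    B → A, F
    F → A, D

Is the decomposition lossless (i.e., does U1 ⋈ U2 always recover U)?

Common attributes: U1 ∩ U2 = {G}.
No dependency enlarges {G}, so (G)⁺ = {G}.
The closure contains neither all of U1 = {A, B, D, E, G} nor all of U2 = {C, F, G}, so the common attributes are not a superkey of either fragment. The join is lossy.

No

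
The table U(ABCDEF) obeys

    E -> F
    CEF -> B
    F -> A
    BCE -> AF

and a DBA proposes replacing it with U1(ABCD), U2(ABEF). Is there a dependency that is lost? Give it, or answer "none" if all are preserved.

Check CEF → B: no single fragment contains all of {BCEF}, and the restricted closure of {CEF} across the fragments never reaches {B}.
E → F is preserved.
F → A is preserved.
BCE → AF is preserved.

CEF -> B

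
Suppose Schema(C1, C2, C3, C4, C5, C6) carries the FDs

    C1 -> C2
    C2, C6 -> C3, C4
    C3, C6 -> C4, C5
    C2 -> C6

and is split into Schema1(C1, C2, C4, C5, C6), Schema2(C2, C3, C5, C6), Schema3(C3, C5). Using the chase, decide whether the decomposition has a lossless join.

Chase test. Columns are C1, C2, C3, C4, C5, C6; row i has aⱼ where attribute j ∈ Schemai, else bᵢⱼ.
Initial tableau (one row per fragment):
  row 1: a1 a2 b13 a4 a5 a6
  row 2: b21 a2 a3 b24 a5 a6
  row 3: b31 b32 a3 b34 a5 b36
Rows 1 and 2 agree on C2, C6; apply C2, C6→C3, C4 and equate their C3, C4 entries.
Row 1 is now all distinguished symbols — the join is lossless.

Yes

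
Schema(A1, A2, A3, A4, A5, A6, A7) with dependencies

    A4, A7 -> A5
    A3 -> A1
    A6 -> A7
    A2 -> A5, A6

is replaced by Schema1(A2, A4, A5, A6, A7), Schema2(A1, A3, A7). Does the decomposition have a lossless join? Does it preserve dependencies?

Lossless test: (A7)⁺ = {A7}, which is a superkey of neither fragment — lossy.
Dependency preservation: every FD's attributes lie within a single fragment, so each can be enforced locally — preserved.

lossy but dependency-preserving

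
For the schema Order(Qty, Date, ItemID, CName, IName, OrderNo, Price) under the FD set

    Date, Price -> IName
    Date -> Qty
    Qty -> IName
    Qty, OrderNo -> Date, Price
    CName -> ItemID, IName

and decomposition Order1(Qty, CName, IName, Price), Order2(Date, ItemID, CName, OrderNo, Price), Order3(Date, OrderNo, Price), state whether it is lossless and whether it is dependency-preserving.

Lossless test (chase): Rows 2 and 3 agree on Date, Price; apply Date, Price→IName and equate their IName entries. Rows 2 and 3 agree on Date; apply Date→Qty and equate their Qty entries. Rows 1 and 2 agree on CName; apply CName→ItemID, IName and equate their ItemID, IName entries. No row becomes fully distinguished — the join is lossy.
Dependency preservation: the restricted closure of {Date, Price} across the fragments never reaches {IName}, so Date, Price → IName cannot be enforced without a join — not preserved.

lossy and not dependency-preserving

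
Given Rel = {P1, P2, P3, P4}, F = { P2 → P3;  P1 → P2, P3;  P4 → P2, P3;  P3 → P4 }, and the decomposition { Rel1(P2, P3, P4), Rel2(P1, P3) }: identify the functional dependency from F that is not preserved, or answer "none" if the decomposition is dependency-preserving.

P2 → P3 lies within Rel1.
P1 → P2, P3: restricted closure across fragments reaches P2, P3.
P4 → P2, P3 lies within Rel1.
P3 → P4 lies within Rel1.
Every dependency is enforceable on the fragments, so the decomposition is dependency-preserving.

none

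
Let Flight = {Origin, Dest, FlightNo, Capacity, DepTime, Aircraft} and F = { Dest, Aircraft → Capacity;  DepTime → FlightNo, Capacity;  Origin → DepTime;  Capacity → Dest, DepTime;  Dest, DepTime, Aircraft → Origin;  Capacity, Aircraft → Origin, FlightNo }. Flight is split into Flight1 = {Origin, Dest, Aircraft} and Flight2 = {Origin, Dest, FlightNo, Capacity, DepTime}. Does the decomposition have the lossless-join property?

Yes

Common attributes: Flight1 ∩ Flight2 = {Origin, Dest}.
Closure of {Origin, Dest}: Origin → DepTime applies, adding DepTime; DepTime → FlightNo, Capacity applies, adding FlightNo, Capacity. So (Origin, Dest)⁺ = {Origin, Dest, FlightNo, Capacity, DepTime}.
This closure contains every attribute of Flight2, so Flight1 ∩ Flight2 → Flight2. The join is lossless.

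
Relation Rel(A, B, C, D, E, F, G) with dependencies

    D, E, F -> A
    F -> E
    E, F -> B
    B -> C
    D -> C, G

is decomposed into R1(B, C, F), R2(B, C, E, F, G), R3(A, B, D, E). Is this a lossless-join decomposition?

No

Chase test. Columns are A, B, C, D, E, F, G; row i has aⱼ where attribute j ∈ Ri, else bᵢⱼ.
Initial tableau (one row per fragment):
  row 1: b11 a2 a3 b14 b15 a6 b17
  row 2: b21 a2 a3 b24 a5 a6 a7
  row 3: a1 a2 b33 a4 a5 b36 b37
Rows 1 and 2 agree on F; apply F→E and equate their E entries.
Rows 1 and 3 agree on B; apply B→C and equate their C entries.
No row becomes fully distinguished — the join is lossy.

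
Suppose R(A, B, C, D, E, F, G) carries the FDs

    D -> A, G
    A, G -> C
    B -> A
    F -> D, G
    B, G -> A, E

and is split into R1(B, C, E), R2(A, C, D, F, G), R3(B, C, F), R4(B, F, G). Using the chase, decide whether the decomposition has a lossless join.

Chase test. Columns are A, B, C, D, E, F, G; row i has aⱼ where attribute j ∈ Ri, else bᵢⱼ.
Initial tableau (one row per fragment):
  row 1: b11 a2 a3 b14 a5 b16 b17
  row 2: a1 b22 a3 a4 b25 a6 a7
  row 3: b31 a2 a3 b34 b35 a6 b37
  row 4: b41 a2 b43 b44 b45 a6 a7
Rows 1 and 3 agree on B; apply B→A and equate their A entries.
Rows 1 and 4 agree on B; apply B→A and equate their A entries.
Rows 2 and 3 agree on F; apply F→D, G and equate their D, G entries.
Rows 2 and 4 agree on F; apply F→D, G and equate their D, G entries.
Rows 3 and 4 agree on B, G; apply B, G→A, E and equate their A, E entries.
Rows 2 and 3 agree on D; apply D→A, G and equate their A, G entries.
Rows 2 and 4 agree on A, G; apply A, G→C and equate their C entries.
No row becomes fully distinguished — the join is lossy.

No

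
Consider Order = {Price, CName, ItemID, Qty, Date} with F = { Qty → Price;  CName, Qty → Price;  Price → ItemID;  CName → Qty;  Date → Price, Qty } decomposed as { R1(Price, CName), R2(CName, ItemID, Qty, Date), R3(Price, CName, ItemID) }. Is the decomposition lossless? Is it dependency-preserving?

lossless but not dependency-preserving

Lossless test (chase): Rows 1 and 3 agree on Price; apply Price→ItemID and equate their ItemID entries. Rows 1 and 2 agree on CName; apply CName→Qty and equate their Qty entries. Rows 1 and 3 agree on CName; apply CName→Qty and equate their Qty entries. Rows 1 and 2 agree on Qty; apply Qty→Price and equate their Price entries. Row 2 is now all distinguished symbols — the join is lossless.
Dependency preservation: the restricted closure of {Qty} across the fragments never reaches {Price}, so Qty → Price cannot be enforced without a join — not preserved.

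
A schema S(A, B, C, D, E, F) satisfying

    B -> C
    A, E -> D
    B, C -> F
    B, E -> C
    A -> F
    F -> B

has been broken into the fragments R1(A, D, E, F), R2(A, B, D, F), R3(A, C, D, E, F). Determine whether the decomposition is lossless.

Yes

Chase test. Columns are A, B, C, D, E, F; row i has aⱼ where attribute j ∈ Ri, else bᵢⱼ.
Initial tableau (one row per fragment):
  row 1: a1 b12 b13 a4 a5 a6
  row 2: a1 a2 b23 a4 b25 a6
  row 3: a1 b32 a3 a4 a5 a6
Rows 1 and 2 agree on F; apply F→B and equate their B entries.
Rows 1 and 3 agree on F; apply F→B and equate their B entries.
Rows 1 and 2 agree on B; apply B→C and equate their C entries.
Rows 1 and 3 agree on B; apply B→C and equate their C entries.
Row 1 is now all distinguished symbols — the join is lossless.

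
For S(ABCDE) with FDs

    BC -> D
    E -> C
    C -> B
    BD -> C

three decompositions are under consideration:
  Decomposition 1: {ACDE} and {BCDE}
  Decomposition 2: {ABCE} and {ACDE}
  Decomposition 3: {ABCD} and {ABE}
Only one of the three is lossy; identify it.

Decomposition 1: common = {CDE}, closure = {BCDE} → lossless.
Decomposition 2: common = {ACE}, closure = {ABCDE} → lossless.
Decomposition 3: common = {AB}, closure = {AB} → lossy.

Decomposition 3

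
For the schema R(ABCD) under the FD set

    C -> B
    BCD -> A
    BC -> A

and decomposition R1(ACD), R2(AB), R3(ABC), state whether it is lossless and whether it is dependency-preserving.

lossless and dependency-preserving

Lossless test (chase): Rows 1 and 3 agree on C; apply C→B and equate their B entries. Row 1 is now all distinguished symbols — the join is lossless.
Dependency preservation: BCD → A is not contained in any single fragment, but the restricted closure of its left-hand side across the fragments still reaches the right-hand side; the remaining FDs each lie inside some fragment. All dependencies are preserved.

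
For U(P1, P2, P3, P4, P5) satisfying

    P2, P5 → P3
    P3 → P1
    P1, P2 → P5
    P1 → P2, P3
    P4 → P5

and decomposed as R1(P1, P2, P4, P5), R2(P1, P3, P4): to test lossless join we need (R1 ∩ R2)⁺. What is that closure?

P1, P2, P3, P4, P5

R1 ∩ R2 = {P1, P4}.
P1 → P2, P3 applies, adding P2, P3
P4 → P5 applies, adding P5
Closure: {P1, P2, P3, P4, P5}.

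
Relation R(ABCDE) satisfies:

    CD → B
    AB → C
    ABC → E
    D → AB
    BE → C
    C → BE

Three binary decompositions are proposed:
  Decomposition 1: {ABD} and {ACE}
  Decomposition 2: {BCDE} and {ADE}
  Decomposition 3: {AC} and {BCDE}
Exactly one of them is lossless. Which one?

Decomposition 1: common = {A}, closure = {A} → lossy.
Decomposition 2: common = {DE}, closure = {ABCDE} → lossless.
Decomposition 3: common = {C}, closure = {BCE} → lossy.

Decomposition 2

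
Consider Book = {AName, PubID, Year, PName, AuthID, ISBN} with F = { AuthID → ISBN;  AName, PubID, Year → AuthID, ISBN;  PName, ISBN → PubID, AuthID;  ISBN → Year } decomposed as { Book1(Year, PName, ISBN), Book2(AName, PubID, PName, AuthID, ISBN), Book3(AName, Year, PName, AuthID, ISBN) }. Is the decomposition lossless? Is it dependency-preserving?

lossless but not dependency-preserving

Lossless test (chase): Rows 1 and 2 agree on PName, ISBN; apply PName, ISBN→PubID, AuthID and equate their PubID, AuthID entries. Rows 1 and 3 agree on PName, ISBN; apply PName, ISBN→PubID, AuthID and equate their PubID, AuthID entries. Rows 1 and 2 agree on ISBN; apply ISBN→Year and equate their Year entries. Row 2 is now all distinguished symbols — the join is lossless.
Dependency preservation: the restricted closure of {AName, PubID, Year} across the fragments never reaches {AuthID, ISBN}, so AName, PubID, Year → AuthID, ISBN cannot be enforced without a join — not preserved.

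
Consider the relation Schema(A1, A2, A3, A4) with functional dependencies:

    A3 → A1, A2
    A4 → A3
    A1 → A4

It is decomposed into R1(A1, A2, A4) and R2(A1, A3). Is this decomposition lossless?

Yes

Common attributes: R1 ∩ R2 = {A1}.
Closure of {A1}: A1 → A4 applies, adding A4; A4 → A3 applies, adding A3; A3 → A1, A2 applies, adding A2. So (A1)⁺ = {A1, A2, A3, A4}.
This closure contains every attribute of R1, so R1 ∩ R2 → R1. The join is lossless.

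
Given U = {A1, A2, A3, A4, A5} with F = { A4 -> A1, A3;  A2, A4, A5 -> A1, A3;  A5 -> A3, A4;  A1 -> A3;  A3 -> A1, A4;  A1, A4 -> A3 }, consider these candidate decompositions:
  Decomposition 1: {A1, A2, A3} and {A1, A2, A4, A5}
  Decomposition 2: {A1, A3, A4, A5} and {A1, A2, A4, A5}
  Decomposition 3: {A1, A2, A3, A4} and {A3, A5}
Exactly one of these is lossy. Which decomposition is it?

Decomposition 3

Decomposition 1: common = {A1, A2}, closure = {A1, A2, A3, A4} → lossless.
Decomposition 2: common = {A1, A4, A5}, closure = {A1, A3, A4, A5} → lossless.
Decomposition 3: common = {A3}, closure = {A1, A3, A4} → lossy.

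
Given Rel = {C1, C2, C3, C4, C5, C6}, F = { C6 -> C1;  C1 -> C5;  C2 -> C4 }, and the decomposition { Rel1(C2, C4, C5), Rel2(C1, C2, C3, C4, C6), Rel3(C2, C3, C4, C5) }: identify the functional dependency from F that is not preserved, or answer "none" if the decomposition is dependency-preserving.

C1 -> C5

Check C1 → C5: no single fragment contains all of {C1, C5}, and the restricted closure of {C1} across the fragments never reaches {C5}.
C6 → C1 is preserved.
C2 → C4 is preserved.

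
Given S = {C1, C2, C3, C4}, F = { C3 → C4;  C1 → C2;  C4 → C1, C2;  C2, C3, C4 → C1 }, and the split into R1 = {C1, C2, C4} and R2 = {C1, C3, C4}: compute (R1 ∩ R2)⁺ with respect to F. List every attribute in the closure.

R1 ∩ R2 = {C1, C4}.
C1 → C2 applies, adding C2
Closure: {C1, C2, C4}.

C1, C2, C4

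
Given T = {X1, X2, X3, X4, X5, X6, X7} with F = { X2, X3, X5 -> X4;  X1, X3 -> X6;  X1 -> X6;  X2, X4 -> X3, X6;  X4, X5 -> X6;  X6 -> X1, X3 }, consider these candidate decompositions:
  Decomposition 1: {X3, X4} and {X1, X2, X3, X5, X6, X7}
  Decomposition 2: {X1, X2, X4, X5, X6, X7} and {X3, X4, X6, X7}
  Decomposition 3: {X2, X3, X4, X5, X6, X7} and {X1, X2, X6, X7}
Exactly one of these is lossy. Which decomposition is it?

Decomposition 1

Decomposition 1: common = {X3}, closure = {X3} → lossy.
Decomposition 2: common = {X4, X6, X7}, closure = {X1, X3, X4, X6, X7} → lossless.
Decomposition 3: common = {X2, X6, X7}, closure = {X1, X2, X3, X6, X7} → lossless.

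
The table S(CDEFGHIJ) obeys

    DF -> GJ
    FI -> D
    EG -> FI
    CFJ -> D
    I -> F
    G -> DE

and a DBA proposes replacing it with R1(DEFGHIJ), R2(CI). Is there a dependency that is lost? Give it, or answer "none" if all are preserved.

Check CFJ → D: no single fragment contains all of {CDFJ}, and the restricted closure of {CFJ} across the fragments never reaches {D}.
DF → GJ is preserved.
FI → D is preserved.
EG → FI is preserved.
I → F is preserved.
G → DE is preserved.

CFJ -> D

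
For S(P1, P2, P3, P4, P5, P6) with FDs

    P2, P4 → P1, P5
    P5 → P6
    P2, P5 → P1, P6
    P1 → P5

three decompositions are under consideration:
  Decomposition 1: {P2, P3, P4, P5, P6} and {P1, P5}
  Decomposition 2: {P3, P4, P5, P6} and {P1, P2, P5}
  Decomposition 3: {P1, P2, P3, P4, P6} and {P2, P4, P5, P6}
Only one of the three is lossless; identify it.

Decomposition 1: common = {P5}, closure = {P5, P6} → lossy.
Decomposition 2: common = {P5}, closure = {P5, P6} → lossy.
Decomposition 3: common = {P2, P4, P6}, closure = {P1, P2, P4, P5, P6} → lossless.

Decomposition 3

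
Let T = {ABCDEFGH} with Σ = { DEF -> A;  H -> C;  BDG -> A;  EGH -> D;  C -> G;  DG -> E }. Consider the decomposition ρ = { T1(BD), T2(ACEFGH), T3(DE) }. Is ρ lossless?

Chase test. Columns are ABCDEFGH; row i has aⱼ where attribute j ∈ Ti, else bᵢⱼ.
Initial tableau (one row per fragment):
  row 1: b11 a2 b13 a4 b15 b16 b17 b18
  row 2: a1 b22 a3 b24 a5 a6 a7 a8
  row 3: b31 b32 b33 a4 a5 b36 b37 b38
No row becomes fully distinguished — the join is lossy.

No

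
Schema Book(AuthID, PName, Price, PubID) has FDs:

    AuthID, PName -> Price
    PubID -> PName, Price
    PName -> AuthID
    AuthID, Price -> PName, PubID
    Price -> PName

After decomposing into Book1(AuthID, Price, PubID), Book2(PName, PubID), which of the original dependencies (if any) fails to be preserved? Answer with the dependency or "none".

AuthID, PName → Price: restricted closure across fragments reaches Price.
PubID → PName, Price: restricted closure across fragments reaches PName, Price.
PName → AuthID: restricted closure across fragments reaches AuthID.
AuthID, Price → PName, PubID: restricted closure across fragments reaches PName, PubID.
Price → PName: restricted closure across fragments reaches PName.
Every dependency is enforceable on the fragments, so the decomposition is dependency-preserving.

none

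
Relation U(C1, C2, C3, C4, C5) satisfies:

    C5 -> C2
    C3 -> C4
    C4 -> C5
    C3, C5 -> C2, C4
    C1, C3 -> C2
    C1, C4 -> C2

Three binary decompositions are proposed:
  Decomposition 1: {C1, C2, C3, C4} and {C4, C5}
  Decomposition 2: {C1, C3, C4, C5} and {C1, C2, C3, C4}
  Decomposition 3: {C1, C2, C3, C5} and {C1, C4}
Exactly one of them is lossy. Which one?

Decomposition 3

Decomposition 1: common = {C4}, closure = {C2, C4, C5} → lossless.
Decomposition 2: common = {C1, C3, C4}, closure = {C1, C2, C3, C4, C5} → lossless.
Decomposition 3: common = {C1}, closure = {C1} → lossy.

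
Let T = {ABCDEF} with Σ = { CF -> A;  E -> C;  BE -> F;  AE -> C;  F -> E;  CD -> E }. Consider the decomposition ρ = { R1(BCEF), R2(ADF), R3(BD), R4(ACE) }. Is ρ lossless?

Chase test. Columns are ABCDEF; row i has aⱼ where attribute j ∈ Ri, else bᵢⱼ.
Initial tableau (one row per fragment):
  row 1: b11 a2 a3 b14 a5 a6
  row 2: a1 b22 b23 a4 b25 a6
  row 3: b31 a2 b33 a4 b35 b36
  row 4: a1 b42 a3 b44 a5 b46
Rows 1 and 2 agree on F; apply F→E and equate their E entries.
Rows 1 and 2 agree on E; apply E→C and equate their C entries.
Rows 1 and 2 agree on CF; apply CF→A and equate their A entries.
No row becomes fully distinguished — the join is lossy.

No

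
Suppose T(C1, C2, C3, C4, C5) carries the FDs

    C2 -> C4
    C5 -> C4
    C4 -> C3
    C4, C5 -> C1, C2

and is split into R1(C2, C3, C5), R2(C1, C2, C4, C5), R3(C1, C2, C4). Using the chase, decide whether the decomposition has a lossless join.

Chase test. Columns are C1, C2, C3, C4, C5; row i has aⱼ where attribute j ∈ Ri, else bᵢⱼ.
Initial tableau (one row per fragment):
  row 1: b11 a2 a3 b14 a5
  row 2: a1 a2 b23 a4 a5
  row 3: a1 a2 b33 a4 b35
Rows 1 and 2 agree on C2; apply C2→C4 and equate their C4 entries.
Rows 1 and 2 agree on C4; apply C4→C3 and equate their C3 entries.
Rows 1 and 3 agree on C4; apply C4→C3 and equate their C3 entries.
Rows 1 and 2 agree on C4, C5; apply C4, C5→C1, C2 and equate their C1, C2 entries.
Row 1 is now all distinguished symbols — the join is lossless.

Yes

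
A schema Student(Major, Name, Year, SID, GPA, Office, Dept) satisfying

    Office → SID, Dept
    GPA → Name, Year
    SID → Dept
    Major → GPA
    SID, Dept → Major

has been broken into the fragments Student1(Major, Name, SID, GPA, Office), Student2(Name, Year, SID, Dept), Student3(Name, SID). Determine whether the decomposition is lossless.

Yes

Chase test. Columns are Major, Name, Year, SID, GPA, Office, Dept; row i has aⱼ where attribute j ∈ Studenti, else bᵢⱼ.
Initial tableau (one row per fragment):
  row 1: a1 a2 b13 a4 a5 a6 b17
  row 2: b21 a2 a3 a4 b25 b26 a7
  row 3: b31 a2 b33 a4 b35 b36 b37
Rows 1 and 2 agree on SID; apply SID→Dept and equate their Dept entries.
Rows 1 and 3 agree on SID; apply SID→Dept and equate their Dept entries.
Rows 1 and 2 agree on SID, Dept; apply SID, Dept→Major and equate their Major entries.
Rows 1 and 3 agree on SID, Dept; apply SID, Dept→Major and equate their Major entries.
Rows 1 and 2 agree on Major; apply Major→GPA and equate their GPA entries.
Rows 1 and 3 agree on Major; apply Major→GPA and equate their GPA entries.
Rows 1 and 2 agree on GPA; apply GPA→Name, Year and equate their Name, Year entries.
Rows 1 and 3 agree on GPA; apply GPA→Name, Year and equate their Name, Year entries.
Row 1 is now all distinguished symbols — the join is lossless.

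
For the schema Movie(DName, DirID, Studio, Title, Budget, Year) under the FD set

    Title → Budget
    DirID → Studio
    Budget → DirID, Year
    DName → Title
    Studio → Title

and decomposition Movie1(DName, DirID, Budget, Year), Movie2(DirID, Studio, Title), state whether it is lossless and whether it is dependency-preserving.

lossless and dependency-preserving

Lossless test: (DirID)⁺ = {DirID, Studio, Title, Budget, Year}, which contains all of one fragment — lossless.
Dependency preservation: Title → Budget; DName → Title are not contained in any single fragment, but the restricted closure of each left-hand side across the fragments still reaches the right-hand side; the remaining FDs each lie inside some fragment. All dependencies are preserved.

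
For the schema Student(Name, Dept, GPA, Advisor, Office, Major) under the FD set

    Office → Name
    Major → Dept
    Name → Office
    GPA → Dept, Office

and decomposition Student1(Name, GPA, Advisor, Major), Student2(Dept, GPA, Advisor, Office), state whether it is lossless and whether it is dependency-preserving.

Lossless test: (GPA, Advisor)⁺ = {Name, Dept, GPA, Advisor, Office}, which contains all of one fragment — lossless.
Dependency preservation: the restricted closure of {Office} across the fragments never reaches {Name}, so Office → Name cannot be enforced without a join — not preserved.

lossless but not dependency-preserving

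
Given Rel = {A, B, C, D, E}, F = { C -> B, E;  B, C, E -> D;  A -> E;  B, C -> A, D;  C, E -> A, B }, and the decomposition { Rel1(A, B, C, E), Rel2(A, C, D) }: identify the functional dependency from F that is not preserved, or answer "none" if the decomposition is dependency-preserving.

none

C → B, E lies within Rel1.
B, C, E → D: restricted closure across fragments reaches D.
A → E lies within Rel1.
B, C → A, D: restricted closure across fragments reaches A, D.
C, E → A, B lies within Rel1.
Every dependency is enforceable on the fragments, so the decomposition is dependency-preserving.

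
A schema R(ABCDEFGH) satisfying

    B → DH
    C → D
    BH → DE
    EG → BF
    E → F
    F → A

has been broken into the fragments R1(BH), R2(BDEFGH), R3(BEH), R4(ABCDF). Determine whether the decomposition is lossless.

Chase test. Columns are ABCDEFGH; row i has aⱼ where attribute j ∈ Ri, else bᵢⱼ.
Initial tableau (one row per fragment):
  row 1: b11 a2 b13 b14 b15 b16 b17 a8
  row 2: b21 a2 b23 a4 a5 a6 a7 a8
  row 3: b31 a2 b33 b34 a5 b36 b37 a8
  row 4: a1 a2 a3 a4 b45 a6 b47 b48
Rows 1 and 2 agree on B; apply B→DH and equate their DH entries.
Rows 1 and 3 agree on B; apply B→DH and equate their DH entries.
Rows 1 and 4 agree on B; apply B→DH and equate their DH entries.
Rows 1 and 2 agree on BH; apply BH→DE and equate their DE entries.
Rows 1 and 4 agree on BH; apply BH→DE and equate their DE entries.
Rows 1 and 2 agree on E; apply E→F and equate their F entries.
Rows 1 and 3 agree on E; apply E→F and equate their F entries.
Rows 1 and 2 agree on F; apply F→A and equate their A entries.
Rows 1 and 3 agree on F; apply F→A and equate their A entries.
Rows 1 and 4 agree on F; apply F→A and equate their A entries.
No row becomes fully distinguished — the join is lossy.

No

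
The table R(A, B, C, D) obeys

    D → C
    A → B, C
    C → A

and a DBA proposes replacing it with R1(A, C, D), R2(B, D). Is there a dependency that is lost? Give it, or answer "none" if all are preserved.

Check A → B, C: no single fragment contains all of {A, B, C}, and the restricted closure of {A} across the fragments never reaches {B, C}.
D → C is preserved.
C → A is preserved.

A → B, C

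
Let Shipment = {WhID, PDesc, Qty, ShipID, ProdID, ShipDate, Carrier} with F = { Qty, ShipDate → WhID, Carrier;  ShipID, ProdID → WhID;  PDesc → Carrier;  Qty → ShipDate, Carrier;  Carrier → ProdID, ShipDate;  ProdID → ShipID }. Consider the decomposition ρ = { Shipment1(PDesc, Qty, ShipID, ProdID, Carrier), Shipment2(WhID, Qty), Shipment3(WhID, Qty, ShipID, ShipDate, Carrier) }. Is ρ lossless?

Yes

Chase test. Columns are WhID, PDesc, Qty, ShipID, ProdID, ShipDate, Carrier; row i has aⱼ where attribute j ∈ Shipmenti, else bᵢⱼ.
Initial tableau (one row per fragment):
  row 1: b11 a2 a3 a4 a5 b16 a7
  row 2: a1 b22 a3 b24 b25 b26 b27
  row 3: a1 b32 a3 a4 b35 a6 a7
Rows 1 and 2 agree on Qty; apply Qty→ShipDate, Carrier and equate their ShipDate, Carrier entries.
Rows 1 and 3 agree on Qty; apply Qty→ShipDate, Carrier and equate their ShipDate, Carrier entries.
Rows 1 and 2 agree on Carrier; apply Carrier→ProdID, ShipDate and equate their ProdID, ShipDate entries.
Rows 1 and 3 agree on Carrier; apply Carrier→ProdID, ShipDate and equate their ProdID, ShipDate entries.
Rows 1 and 2 agree on ProdID; apply ProdID→ShipID and equate their ShipID entries.
Rows 1 and 2 agree on Qty, ShipDate; apply Qty, ShipDate→WhID, Carrier and equate their WhID, Carrier entries.
Row 1 is now all distinguished symbols — the join is lossless.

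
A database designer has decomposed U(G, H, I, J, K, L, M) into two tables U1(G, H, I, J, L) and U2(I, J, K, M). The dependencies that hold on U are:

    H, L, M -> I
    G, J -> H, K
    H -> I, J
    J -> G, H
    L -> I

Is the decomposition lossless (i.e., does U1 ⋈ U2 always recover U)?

Common attributes: U1 ∩ U2 = {I, J}.
Closure of {I, J}: J → G, H applies, adding G, H; G, J → H, K applies, adding K. So (I, J)⁺ = {G, H, I, J, K}.
The closure contains neither all of U1 = {G, H, I, J, L} nor all of U2 = {I, J, K, M}, so the common attributes are not a superkey of either fragment. The join is lossy.

No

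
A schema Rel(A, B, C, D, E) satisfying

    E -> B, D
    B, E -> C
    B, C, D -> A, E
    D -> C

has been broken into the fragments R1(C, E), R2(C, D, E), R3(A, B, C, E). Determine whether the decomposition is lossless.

Chase test. Columns are A, B, C, D, E; row i has aⱼ where attribute j ∈ Ri, else bᵢⱼ.
Initial tableau (one row per fragment):
  row 1: b11 b12 a3 b14 a5
  row 2: b21 b22 a3 a4 a5
  row 3: a1 a2 a3 b34 a5
Rows 1 and 2 agree on E; apply E→B, D and equate their B, D entries.
Rows 1 and 3 agree on E; apply E→B, D and equate their B, D entries.
Rows 1 and 2 agree on B, C, D; apply B, C, D→A, E and equate their A, E entries.
Rows 1 and 3 agree on B, C, D; apply B, C, D→A, E and equate their A, E entries.
Row 1 is now all distinguished symbols — the join is lossless.

Yes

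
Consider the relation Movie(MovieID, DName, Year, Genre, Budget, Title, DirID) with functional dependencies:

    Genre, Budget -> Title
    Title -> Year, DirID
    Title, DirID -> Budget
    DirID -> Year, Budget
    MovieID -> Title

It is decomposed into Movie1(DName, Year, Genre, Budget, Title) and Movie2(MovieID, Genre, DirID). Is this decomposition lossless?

No

Common attributes: Movie1 ∩ Movie2 = {Genre}.
No dependency enlarges {Genre}, so (Genre)⁺ = {Genre}.
The closure contains neither all of Movie1 = {DName, Year, Genre, Budget, Title} nor all of Movie2 = {MovieID, Genre, DirID}, so the common attributes are not a superkey of either fragment. The join is lossy.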